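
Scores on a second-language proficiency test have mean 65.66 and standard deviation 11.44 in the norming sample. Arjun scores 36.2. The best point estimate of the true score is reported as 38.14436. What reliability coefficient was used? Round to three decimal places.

T̂ = ρX + (1 − ρ)μ  ⇒  T̂ − μ = ρ(X − μ)
ρ = (T̂ − μ)/(X − μ) = (38.14436 − 65.66) / (36.2 − 65.66) = -27.51564 / -29.46 = 0.93400

0.934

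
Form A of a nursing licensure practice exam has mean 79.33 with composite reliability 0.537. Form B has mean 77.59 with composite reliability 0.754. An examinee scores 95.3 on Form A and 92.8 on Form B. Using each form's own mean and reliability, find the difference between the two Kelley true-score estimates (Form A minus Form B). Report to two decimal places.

-1.15

T̂_A = 0.537(95.3) + 0.463(79.33) = 87.9059
T̂_B = 0.754(92.8) + 0.246(77.59) = 89.0583
T̂_A − T̂_B = -1.1525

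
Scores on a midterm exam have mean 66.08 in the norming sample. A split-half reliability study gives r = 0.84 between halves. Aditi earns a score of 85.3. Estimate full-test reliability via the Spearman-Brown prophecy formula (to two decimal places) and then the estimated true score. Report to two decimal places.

83.57

Spearman-Brown: ρ = 2r/(1 + r) = 2(0.84)/(1 + 0.84) = 1.680/1.84 = 0.9130 → 0.91
T̂ = 0.91(85.3) + 0.09(66.08) = 77.623 + 5.9472 = 83.570 → 83.57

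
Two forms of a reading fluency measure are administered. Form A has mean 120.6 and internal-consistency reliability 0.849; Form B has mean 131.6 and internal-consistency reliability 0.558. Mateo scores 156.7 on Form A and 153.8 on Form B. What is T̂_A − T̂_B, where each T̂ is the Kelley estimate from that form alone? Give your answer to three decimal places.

7.261

T̂_A = 0.849(156.7) + 0.151(120.6) = 151.24890
T̂_B = 0.558(153.8) + 0.442(131.6) = 143.98760
T̂_A − T̂_B = 7.26130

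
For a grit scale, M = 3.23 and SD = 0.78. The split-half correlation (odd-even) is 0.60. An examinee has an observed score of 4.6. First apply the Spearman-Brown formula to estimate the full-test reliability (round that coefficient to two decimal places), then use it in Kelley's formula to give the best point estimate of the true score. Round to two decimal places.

4.26

Spearman-Brown: ρ = 2r/(1 + r) = 2(0.60)/(1 + 0.60) = 1.200/1.60 = 0.7500 → 0.75
T̂ = 0.75(4.6) + 0.25(3.23) = 3.450 + 0.8075 = 4.257 → 4.26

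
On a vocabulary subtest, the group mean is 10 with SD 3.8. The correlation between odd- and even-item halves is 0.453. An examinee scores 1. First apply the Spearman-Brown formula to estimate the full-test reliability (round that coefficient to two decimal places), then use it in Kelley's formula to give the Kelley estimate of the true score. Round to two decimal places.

Spearman-Brown: ρ = 2r/(1 + r) = 2(0.453)/(1 + 0.453) = 0.9060/1.453 = 0.6235 → 0.62
T̂ = 0.62(1) + 0.38(10) = 0.62 + 3.80 = 4.420 → 4.42

4.42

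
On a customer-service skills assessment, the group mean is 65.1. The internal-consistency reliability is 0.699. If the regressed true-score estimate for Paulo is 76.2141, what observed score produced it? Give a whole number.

T̂ = ρX + (1 − ρ)μ  ⇒  X = (T̂ − (1 − ρ)μ) / ρ
X = (76.2141 − 0.301 × 65.1) / 0.699 = (76.2141 − 19.5951) / 0.699 = 56.6190 / 0.699 = 81.00

81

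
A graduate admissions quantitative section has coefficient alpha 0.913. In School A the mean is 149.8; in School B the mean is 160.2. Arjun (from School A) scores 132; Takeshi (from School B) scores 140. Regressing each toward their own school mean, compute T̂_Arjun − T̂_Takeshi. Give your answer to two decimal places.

T̂_Arjun = 0.913(132) + 0.087(149.8) = 133.5486
T̂_Takeshi = 0.913(140) + 0.087(160.2) = 141.7574
Difference = 133.5486 − 141.7574 = -8.2088

-8.21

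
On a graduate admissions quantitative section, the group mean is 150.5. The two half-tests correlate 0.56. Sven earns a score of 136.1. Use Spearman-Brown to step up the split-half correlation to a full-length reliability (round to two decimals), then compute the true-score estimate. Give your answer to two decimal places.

Spearman-Brown: ρ = 2r/(1 + r) = 2(0.56)/(1 + 0.56) = 1.120/1.56 = 0.7179 → 0.72
T̂ = ρX + (1 − ρ)μ
  = 0.72 × 136.1 + 0.28 × 150.5
  = 97.992 + 42.140
  = 140.132
  ≈ 140.13

140.13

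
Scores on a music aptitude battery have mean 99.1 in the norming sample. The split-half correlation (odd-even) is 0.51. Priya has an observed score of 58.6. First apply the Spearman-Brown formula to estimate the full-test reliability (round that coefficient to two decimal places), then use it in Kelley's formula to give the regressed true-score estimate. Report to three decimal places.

Spearman-Brown: ρ = 2r/(1 + r) = 2(0.51)/(1 + 0.51) = 1.020/1.51 = 0.6755 → 0.68
T̂ = ρX + (1 − ρ)μ
  = 0.68 × 58.6 + 0.32 × 99.1
  = 39.848 + 31.712
  = 71.5600
  ≈ 71.560

71.560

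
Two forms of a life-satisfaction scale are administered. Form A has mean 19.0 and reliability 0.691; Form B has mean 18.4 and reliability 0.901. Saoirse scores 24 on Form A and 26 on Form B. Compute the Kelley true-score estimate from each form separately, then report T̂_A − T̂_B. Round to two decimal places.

-2.79

T̂_A = 0.691(24) + 0.309(19.0) = 22.4550
T̂_B = 0.901(26) + 0.099(18.4) = 25.2476
T̂_A − T̂_B = -2.7926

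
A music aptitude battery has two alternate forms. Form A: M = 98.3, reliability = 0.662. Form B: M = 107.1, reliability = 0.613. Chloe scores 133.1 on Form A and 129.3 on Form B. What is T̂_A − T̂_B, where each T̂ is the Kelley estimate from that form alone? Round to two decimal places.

T̂_A = 0.662(133.1) + 0.338(98.3) = 121.3376
T̂_B = 0.613(129.3) + 0.387(107.1) = 120.7086
T̂_A − T̂_B = 0.6290

0.63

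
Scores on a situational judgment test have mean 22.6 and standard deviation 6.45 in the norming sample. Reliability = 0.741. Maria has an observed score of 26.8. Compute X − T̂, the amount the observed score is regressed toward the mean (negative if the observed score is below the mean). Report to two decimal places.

Weight the observed score by reliability and the mean by (1 − reliability): T̂ = 0.741·26.8 + 0.259·22.6 = 19.8588 + 5.8534 = 25.7122.
X − T̂ = 26.8 − 25.712 = 1.088 → 1.09

1.09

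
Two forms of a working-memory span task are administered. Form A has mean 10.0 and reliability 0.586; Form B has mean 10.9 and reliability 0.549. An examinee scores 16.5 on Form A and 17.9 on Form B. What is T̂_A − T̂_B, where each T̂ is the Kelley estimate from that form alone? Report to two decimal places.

T̂_A = 0.586(16.5) + 0.414(10.0) = 13.8090
T̂_B = 0.549(17.9) + 0.451(10.9) = 14.7430
T̂_A − T̂_B = -0.9340

-0.93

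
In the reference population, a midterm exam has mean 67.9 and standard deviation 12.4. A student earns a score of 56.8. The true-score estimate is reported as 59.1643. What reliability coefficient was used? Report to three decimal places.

0.787

T̂ = ρX + (1 − ρ)μ  ⇒  T̂ − μ = ρ(X − μ)
ρ = (T̂ − μ)/(X − μ) = (59.1643 − 67.9) / (56.8 − 67.9) = -8.7357 / -11.1 = 0.78700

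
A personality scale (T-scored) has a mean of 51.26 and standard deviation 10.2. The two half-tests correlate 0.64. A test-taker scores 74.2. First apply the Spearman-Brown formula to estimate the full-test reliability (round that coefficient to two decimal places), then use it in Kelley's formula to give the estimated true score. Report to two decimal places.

69.15

Spearman-Brown: ρ = 2r/(1 + r) = 2(0.64)/(1 + 0.64) = 1.280/1.64 = 0.7805 → 0.78
Regress the observed score toward the mean by the unreliability: T̂ = 0.78·74.2 + 0.22·51.26 = 57.876 + 11.2772 = 69.153.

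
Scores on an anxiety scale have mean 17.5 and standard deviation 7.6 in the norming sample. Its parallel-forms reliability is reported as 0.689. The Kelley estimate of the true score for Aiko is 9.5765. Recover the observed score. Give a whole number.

T̂ = ρX + (1 − ρ)μ  ⇒  X = (T̂ − (1 − ρ)μ) / ρ
X = (9.5765 − 0.311 × 17.5) / 0.689 = (9.5765 − 5.4425) / 0.689 = 4.1340 / 0.689 = 6.00

6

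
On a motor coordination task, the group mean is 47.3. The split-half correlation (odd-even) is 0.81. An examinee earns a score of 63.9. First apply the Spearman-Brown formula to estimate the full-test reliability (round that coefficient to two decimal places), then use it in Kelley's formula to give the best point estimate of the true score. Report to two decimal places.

Spearman-Brown: ρ = 2r/(1 + r) = 2(0.81)/(1 + 0.81) = 1.620/1.81 = 0.8950 → 0.90
T̂ = 0.90(63.9) + 0.10(47.3) = 57.510 + 4.730 = 62.240 → 62.24

62.24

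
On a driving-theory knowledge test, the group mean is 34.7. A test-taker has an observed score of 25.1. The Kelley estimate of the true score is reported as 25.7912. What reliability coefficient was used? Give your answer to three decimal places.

T̂ = ρX + (1 − ρ)μ  ⇒  T̂ − μ = ρ(X − μ)
ρ = (T̂ − μ)/(X − μ) = (25.7912 − 34.7) / (25.1 − 34.7) = -8.9088 / -9.6 = 0.92800

0.928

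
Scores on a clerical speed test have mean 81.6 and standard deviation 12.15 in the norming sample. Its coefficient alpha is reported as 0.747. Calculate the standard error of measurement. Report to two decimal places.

SEM = SD · √(1 − ρ) = 12.15 × √0.253 = 12.15 × 0.5030 = 6.111

6.11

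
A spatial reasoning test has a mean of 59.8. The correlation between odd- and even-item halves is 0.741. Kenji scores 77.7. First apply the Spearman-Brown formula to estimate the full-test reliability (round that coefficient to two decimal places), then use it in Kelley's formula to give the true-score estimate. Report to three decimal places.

75.015

Spearman-Brown: ρ = 2r/(1 + r) = 2(0.741)/(1 + 0.741) = 1.4820/1.741 = 0.8512 → 0.85
Kelley's formula gives T̂ = 0.85·77.7 + 0.15·59.8 = 66.045 + 8.970 = 75.0150.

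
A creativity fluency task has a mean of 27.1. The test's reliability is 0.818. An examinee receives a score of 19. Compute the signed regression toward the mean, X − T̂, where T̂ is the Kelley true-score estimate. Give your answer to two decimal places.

T̂ = 0.818(19) + 0.182(27.1) = 15.542 + 4.9322 = 20.4742 → 20.474
X − T̂ = 19 − 20.474 = -1.474 → -1.47

-1.47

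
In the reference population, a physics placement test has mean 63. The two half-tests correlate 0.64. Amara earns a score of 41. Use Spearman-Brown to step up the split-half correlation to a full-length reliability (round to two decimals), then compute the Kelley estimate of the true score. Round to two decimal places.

45.84

Spearman-Brown: ρ = 2r/(1 + r) = 2(0.64)/(1 + 0.64) = 1.280/1.64 = 0.7805 → 0.78
T̂ = ρX + (1 − ρ)μ
  = 0.78 × 41 + 0.22 × 63
  = 31.98 + 13.86
  = 45.840
  ≈ 45.84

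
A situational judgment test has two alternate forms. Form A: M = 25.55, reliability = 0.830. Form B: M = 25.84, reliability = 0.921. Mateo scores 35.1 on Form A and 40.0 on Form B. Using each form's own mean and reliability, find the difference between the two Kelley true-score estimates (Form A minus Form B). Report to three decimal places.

T̂_A = 0.830(35.1) + 0.170(25.55) = 33.47650
T̂_B = 0.921(40.0) + 0.079(25.84) = 38.88136
T̂_A − T̂_B = -5.40486

-5.405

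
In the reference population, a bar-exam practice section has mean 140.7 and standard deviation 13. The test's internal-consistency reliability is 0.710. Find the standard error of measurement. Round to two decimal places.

SEM = SD · √(1 − ρ) = 13 × √0.290 = 13 × 0.5385 = 7.001

7.00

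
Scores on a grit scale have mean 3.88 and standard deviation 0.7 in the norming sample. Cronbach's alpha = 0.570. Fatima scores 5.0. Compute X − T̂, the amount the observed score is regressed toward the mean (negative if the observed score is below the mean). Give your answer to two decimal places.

0.48

T̂ = 0.570(5.0) + 0.430(3.88) = 2.8500 + 1.66840 = 4.5184 → 4.518
X − T̂ = 5.0 − 4.518 = 0.482 → 0.48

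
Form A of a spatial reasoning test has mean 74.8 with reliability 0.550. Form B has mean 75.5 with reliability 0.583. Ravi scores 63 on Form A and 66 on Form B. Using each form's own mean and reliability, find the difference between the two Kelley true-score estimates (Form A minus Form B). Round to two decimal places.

-1.65

T̂_A = 0.550(63) + 0.450(74.8) = 68.3100
T̂_B = 0.583(66) + 0.417(75.5) = 69.9615
T̂_A − T̂_B = -1.6515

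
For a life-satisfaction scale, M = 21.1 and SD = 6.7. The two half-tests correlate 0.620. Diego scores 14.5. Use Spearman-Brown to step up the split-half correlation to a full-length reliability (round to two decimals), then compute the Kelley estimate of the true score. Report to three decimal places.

Spearman-Brown: ρ = 2r/(1 + r) = 2(0.620)/(1 + 0.620) = 1.2400/1.620 = 0.7654 → 0.77
T̂ = ρX + (1 − ρ)μ
  = 0.77 × 14.5 + 0.23 × 21.1
  = 11.165 + 4.853
  = 16.0180
  ≈ 16.018

16.018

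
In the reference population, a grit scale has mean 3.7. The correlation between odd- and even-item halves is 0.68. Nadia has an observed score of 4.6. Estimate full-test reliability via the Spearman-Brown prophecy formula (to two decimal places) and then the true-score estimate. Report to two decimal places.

4.43

Spearman-Brown: ρ = 2r/(1 + r) = 2(0.68)/(1 + 0.68) = 1.360/1.68 = 0.8095 → 0.81
T̂ = 0.81(4.6) + 0.19(3.7) = 3.726 + 0.703 = 4.429 → 4.43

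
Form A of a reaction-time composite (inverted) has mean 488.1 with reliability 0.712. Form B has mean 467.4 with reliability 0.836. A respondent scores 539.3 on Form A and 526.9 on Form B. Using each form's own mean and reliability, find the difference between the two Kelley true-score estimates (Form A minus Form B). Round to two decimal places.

7.41

T̂_A = 0.712(539.3) + 0.288(488.1) = 524.5544
T̂_B = 0.836(526.9) + 0.164(467.4) = 517.1420
T̂_A − T̂_B = 7.4124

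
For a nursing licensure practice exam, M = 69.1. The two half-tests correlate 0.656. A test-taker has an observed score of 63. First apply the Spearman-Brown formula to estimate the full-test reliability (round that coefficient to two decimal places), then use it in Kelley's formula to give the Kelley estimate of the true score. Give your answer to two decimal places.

64.28

Spearman-Brown: ρ = 2r/(1 + r) = 2(0.656)/(1 + 0.656) = 1.3120/1.656 = 0.7923 → 0.79
T̂ = 0.79(63) + 0.21(69.1) = 49.77 + 14.511 = 64.281 → 64.28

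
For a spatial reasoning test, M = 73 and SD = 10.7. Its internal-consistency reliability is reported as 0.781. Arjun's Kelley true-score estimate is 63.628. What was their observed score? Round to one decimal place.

T̂ = ρX + (1 − ρ)μ  ⇒  X = (T̂ − (1 − ρ)μ) / ρ
X = (63.628 − 0.219 × 73) / 0.781 = (63.628 − 15.987) / 0.781 = 47.641 / 0.781 = 61.000

61.0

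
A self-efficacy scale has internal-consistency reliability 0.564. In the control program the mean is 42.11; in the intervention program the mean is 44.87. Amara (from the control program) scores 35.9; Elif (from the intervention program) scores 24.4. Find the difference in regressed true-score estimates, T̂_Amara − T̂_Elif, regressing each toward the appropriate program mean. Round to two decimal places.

5.28

T̂_Amara = 0.564(35.9) + 0.436(42.11) = 38.6076
T̂_Elif = 0.564(24.4) + 0.436(44.87) = 33.3249
Difference = 38.6076 − 33.3249 = 5.2826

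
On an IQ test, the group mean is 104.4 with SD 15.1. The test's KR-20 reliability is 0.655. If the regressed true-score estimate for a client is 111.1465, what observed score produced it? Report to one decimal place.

T̂ = ρX + (1 − ρ)μ  ⇒  X = (T̂ − (1 − ρ)μ) / ρ
X = (111.1465 − 0.345 × 104.4) / 0.655 = (111.1465 − 36.0180) / 0.655 = 75.1285 / 0.655 = 114.700

114.7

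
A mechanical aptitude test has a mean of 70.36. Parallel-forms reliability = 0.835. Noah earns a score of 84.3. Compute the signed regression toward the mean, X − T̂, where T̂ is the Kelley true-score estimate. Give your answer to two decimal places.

Weight the observed score by reliability and the mean by (1 − reliability): T̂ = 0.835·84.3 + 0.165·70.36 = 70.3905 + 11.60940 = 81.9999.
X − T̂ = 84.3 − 82.000 = 2.300 → 2.30

2.30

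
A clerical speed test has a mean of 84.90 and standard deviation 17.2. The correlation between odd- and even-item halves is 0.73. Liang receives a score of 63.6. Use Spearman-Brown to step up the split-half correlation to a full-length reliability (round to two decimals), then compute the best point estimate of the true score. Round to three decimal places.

67.008

Spearman-Brown: ρ = 2r/(1 + r) = 2(0.73)/(1 + 0.73) = 1.460/1.73 = 0.8439 → 0.84
T̂ = 0.84(63.6) + 0.16(84.90) = 53.424 + 13.5840 = 67.0080 → 67.008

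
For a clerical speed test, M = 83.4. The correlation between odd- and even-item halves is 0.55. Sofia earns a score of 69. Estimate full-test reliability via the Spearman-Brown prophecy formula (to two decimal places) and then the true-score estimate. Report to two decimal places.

Spearman-Brown: ρ = 2r/(1 + r) = 2(0.55)/(1 + 0.55) = 1.100/1.55 = 0.7097 → 0.71
Regress the observed score toward the mean by the unreliability: T̂ = 0.71·69 + 0.29·83.4 = 48.99 + 24.186 = 73.176.

73.18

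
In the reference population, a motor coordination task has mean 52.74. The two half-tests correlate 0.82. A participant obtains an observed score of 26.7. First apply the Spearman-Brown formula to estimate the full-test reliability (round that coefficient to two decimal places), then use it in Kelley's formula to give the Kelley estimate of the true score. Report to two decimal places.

Spearman-Brown: ρ = 2r/(1 + r) = 2(0.82)/(1 + 0.82) = 1.640/1.82 = 0.9011 → 0.90
T̂ = ρX + (1 − ρ)μ
  = 0.90 × 26.7 + 0.10 × 52.74
  = 24.030 + 5.2740
  = 29.304
  ≈ 29.30

29.30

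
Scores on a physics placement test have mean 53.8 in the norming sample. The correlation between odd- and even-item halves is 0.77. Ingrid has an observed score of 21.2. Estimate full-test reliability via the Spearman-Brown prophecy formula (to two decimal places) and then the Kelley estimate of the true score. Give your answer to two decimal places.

Spearman-Brown: ρ = 2r/(1 + r) = 2(0.77)/(1 + 0.77) = 1.540/1.77 = 0.8701 → 0.87
Weight the observed score by reliability and the mean by (1 − reliability): T̂ = 0.87·21.2 + 0.13·53.8 = 18.444 + 6.994 = 25.438.

25.44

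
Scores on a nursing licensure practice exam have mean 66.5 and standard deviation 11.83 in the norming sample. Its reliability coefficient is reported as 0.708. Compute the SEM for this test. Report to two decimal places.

SEM = SD · √(1 − ρ) = 11.83 × √0.292 = 11.83 × 0.5404 = 6.393

6.39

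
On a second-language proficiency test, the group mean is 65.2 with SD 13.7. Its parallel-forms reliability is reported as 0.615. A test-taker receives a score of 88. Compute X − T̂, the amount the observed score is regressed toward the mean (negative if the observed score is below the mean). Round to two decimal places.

8.78

T̂ = ρX + (1 − ρ)μ
  = 0.615 × 88 + 0.385 × 65.2
  = 54.120 + 25.1020
  = 79.2220
  ≈ 79.222
X − T̂ = 88 − 79.222 = 8.778 → 8.78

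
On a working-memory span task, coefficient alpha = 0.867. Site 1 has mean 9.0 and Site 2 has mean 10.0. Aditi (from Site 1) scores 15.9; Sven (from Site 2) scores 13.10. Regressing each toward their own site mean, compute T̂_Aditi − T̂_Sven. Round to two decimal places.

2.29

T̂_Aditi = 0.867(15.9) + 0.133(9.0) = 14.9823
T̂_Sven = 0.867(13.10) + 0.133(10.0) = 12.6877
Difference = 14.9823 − 12.6877 = 2.2946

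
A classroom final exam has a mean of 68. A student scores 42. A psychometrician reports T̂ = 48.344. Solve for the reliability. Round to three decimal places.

T̂ = ρX + (1 − ρ)μ  ⇒  T̂ − μ = ρ(X − μ)
ρ = (T̂ − μ)/(X − μ) = (48.344 − 68) / (42 − 68) = -19.656 / -26.0 = 0.75600

0.756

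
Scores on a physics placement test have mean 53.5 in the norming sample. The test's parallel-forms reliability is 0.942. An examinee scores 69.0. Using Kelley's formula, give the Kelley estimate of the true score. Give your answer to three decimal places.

T̂ = ρX + (1 − ρ)μ
  = 0.942 × 69.0 + 0.058 × 53.5
  = 64.9980 + 3.1030
  = 68.1010
  ≈ 68.101

68.101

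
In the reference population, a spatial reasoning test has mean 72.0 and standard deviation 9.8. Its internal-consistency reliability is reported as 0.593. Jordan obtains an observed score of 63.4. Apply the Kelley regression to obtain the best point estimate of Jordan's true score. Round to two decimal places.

T̂ = ρX + (1 − ρ)μ
  = 0.593 × 63.4 + 0.407 × 72.0
  = 37.5962 + 29.3040
  = 66.900
  ≈ 66.90

66.90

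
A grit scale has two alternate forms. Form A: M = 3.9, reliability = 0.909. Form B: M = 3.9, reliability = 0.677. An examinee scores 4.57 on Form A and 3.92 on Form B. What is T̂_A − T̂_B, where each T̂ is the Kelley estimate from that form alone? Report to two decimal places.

T̂_A = 0.909(4.57) + 0.091(3.9) = 4.5090
T̂_B = 0.677(3.92) + 0.323(3.9) = 3.9135
T̂_A − T̂_B = 0.5955

0.60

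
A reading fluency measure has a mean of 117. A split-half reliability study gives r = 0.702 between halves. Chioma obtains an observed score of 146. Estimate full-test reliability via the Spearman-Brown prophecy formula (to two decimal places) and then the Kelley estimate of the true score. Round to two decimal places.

Spearman-Brown: ρ = 2r/(1 + r) = 2(0.702)/(1 + 0.702) = 1.4040/1.702 = 0.8249 → 0.82
T̂ = 0.82(146) + 0.18(117) = 119.72 + 21.06 = 140.780 → 140.78

140.78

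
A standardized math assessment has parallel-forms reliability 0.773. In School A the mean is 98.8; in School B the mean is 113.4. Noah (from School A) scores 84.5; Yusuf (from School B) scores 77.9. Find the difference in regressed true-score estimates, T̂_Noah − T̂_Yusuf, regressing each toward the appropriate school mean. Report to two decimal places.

T̂_Noah = 0.773(84.5) + 0.227(98.8) = 87.7461
T̂_Yusuf = 0.773(77.9) + 0.227(113.4) = 85.9585
Difference = 87.7461 − 85.9585 = 1.7876

1.79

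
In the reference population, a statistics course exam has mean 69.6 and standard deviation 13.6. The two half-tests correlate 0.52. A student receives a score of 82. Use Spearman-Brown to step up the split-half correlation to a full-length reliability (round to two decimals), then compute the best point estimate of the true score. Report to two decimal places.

78.03

Spearman-Brown: ρ = 2r/(1 + r) = 2(0.52)/(1 + 0.52) = 1.040/1.52 = 0.6842 → 0.68
T̂ = 0.68(82) + 0.32(69.6) = 55.76 + 22.272 = 78.032 → 78.03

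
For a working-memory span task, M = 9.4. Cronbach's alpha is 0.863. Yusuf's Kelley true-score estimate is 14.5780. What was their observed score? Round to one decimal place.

T̂ = ρX + (1 − ρ)μ  ⇒  X = (T̂ − (1 − ρ)μ) / ρ
X = (14.5780 − 0.137 × 9.4) / 0.863 = (14.5780 − 1.2878) / 0.863 = 13.2902 / 0.863 = 15.400

15.4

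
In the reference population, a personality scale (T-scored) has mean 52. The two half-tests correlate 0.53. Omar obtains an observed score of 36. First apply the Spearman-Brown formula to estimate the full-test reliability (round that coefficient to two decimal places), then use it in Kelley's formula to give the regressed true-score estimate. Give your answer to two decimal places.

Spearman-Brown: ρ = 2r/(1 + r) = 2(0.53)/(1 + 0.53) = 1.060/1.53 = 0.6928 → 0.69
Kelley's formula gives T̂ = 0.69·36 + 0.31·52 = 24.84 + 16.12 = 40.960.

40.96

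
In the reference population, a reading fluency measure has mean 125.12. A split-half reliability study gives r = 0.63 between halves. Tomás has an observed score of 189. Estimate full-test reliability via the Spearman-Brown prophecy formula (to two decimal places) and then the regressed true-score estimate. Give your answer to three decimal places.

Spearman-Brown: ρ = 2r/(1 + r) = 2(0.63)/(1 + 0.63) = 1.260/1.63 = 0.7730 → 0.77
T̂ = 0.77(189) + 0.23(125.12) = 145.53 + 28.7776 = 174.3076 → 174.308

174.308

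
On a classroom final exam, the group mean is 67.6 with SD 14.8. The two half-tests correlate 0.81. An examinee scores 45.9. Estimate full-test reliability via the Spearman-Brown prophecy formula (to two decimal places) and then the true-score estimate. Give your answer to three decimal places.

48.070

Spearman-Brown: ρ = 2r/(1 + r) = 2(0.81)/(1 + 0.81) = 1.620/1.81 = 0.8950 → 0.90
T̂ = ρX + (1 − ρ)μ
  = 0.90 × 45.9 + 0.10 × 67.6
  = 41.310 + 6.760
  = 48.0700
  ≈ 48.070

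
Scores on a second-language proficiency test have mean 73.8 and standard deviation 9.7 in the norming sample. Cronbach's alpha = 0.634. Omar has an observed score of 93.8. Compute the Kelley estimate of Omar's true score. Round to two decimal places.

T̂ = ρX + (1 − ρ)μ
  = 0.634 × 93.8 + 0.366 × 73.8
  = 59.4692 + 27.0108
  = 86.480
  ≈ 86.48

86.48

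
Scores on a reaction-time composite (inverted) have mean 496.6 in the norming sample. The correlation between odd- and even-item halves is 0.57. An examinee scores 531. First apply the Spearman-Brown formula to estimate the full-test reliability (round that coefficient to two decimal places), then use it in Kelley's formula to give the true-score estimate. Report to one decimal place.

521.7

Spearman-Brown: ρ = 2r/(1 + r) = 2(0.57)/(1 + 0.57) = 1.140/1.57 = 0.7261 → 0.73
T̂ = 0.73(531) + 0.27(496.6) = 387.63 + 134.082 = 521.71 → 521.7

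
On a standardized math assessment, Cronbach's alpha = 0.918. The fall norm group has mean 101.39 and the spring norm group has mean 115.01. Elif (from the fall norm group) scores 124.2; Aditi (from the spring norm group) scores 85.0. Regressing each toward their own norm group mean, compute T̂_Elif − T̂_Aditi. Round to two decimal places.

34.87

T̂_Elif = 0.918(124.2) + 0.082(101.39) = 122.3296
T̂_Aditi = 0.918(85.0) + 0.082(115.01) = 87.4608
Difference = 122.3296 − 87.4608 = 34.8688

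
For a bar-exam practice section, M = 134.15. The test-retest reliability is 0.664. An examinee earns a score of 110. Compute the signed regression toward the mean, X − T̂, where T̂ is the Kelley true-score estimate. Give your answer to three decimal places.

-8.114

T̂ = 0.664(110) + 0.336(134.15) = 73.040 + 45.07440 = 118.11440 → 118.1144
X − T̂ = 110 − 118.1144 = -8.1144 → -8.114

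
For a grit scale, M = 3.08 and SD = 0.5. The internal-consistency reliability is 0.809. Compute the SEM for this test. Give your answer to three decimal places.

0.219

SEM = SD · √(1 − ρ) = 0.5 × √0.191 = 0.5 × 0.4370 = 0.2185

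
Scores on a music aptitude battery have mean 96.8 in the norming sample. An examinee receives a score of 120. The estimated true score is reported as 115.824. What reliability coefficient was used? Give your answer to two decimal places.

T̂ = ρX + (1 − ρ)μ  ⇒  T̂ − μ = ρ(X − μ)
ρ = (T̂ − μ)/(X − μ) = (115.824 − 96.8) / (120 − 96.8) = 19.024 / 23.2 = 0.8200

0.82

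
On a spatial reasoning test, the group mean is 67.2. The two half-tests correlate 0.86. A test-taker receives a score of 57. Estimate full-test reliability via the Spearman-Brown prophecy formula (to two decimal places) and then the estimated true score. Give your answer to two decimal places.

57.82

Spearman-Brown: ρ = 2r/(1 + r) = 2(0.86)/(1 + 0.86) = 1.720/1.86 = 0.9247 → 0.92
Kelley's formula gives T̂ = 0.92·57 + 0.08·67.2 = 52.44 + 5.376 = 57.816.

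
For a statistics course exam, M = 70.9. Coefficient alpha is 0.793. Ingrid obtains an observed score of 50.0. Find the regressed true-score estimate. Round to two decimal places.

54.33

T̂ = 0.793(50.0) + 0.207(70.9) = 39.6500 + 14.6763 = 54.326 → 54.33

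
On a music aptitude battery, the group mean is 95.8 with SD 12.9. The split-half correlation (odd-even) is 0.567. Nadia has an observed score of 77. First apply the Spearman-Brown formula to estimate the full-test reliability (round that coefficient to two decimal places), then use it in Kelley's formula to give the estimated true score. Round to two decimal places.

Spearman-Brown: ρ = 2r/(1 + r) = 2(0.567)/(1 + 0.567) = 1.1340/1.567 = 0.7237 → 0.72
Kelley's formula gives T̂ = 0.72·77 + 0.28·95.8 = 55.44 + 26.824 = 82.264.

82.26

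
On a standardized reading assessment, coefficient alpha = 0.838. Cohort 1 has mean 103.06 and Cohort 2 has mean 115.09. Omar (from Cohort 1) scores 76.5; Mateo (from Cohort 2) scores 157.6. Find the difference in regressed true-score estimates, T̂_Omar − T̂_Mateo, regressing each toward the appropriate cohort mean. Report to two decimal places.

-69.91

T̂_Omar = 0.838(76.5) + 0.162(103.06) = 80.8027
T̂_Mateo = 0.838(157.6) + 0.162(115.09) = 150.7134
Difference = 80.8027 − 150.7134 = -69.9107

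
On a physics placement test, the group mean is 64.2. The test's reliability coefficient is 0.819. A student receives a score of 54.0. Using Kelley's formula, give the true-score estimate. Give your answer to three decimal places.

Regress the observed score toward the mean by the unreliability: T̂ = 0.819·54.0 + 0.181·64.2 = 44.2260 + 11.6202 = 55.8462.

55.846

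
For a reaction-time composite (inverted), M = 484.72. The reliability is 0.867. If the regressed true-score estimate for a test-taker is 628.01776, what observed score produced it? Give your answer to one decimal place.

650.0

T̂ = ρX + (1 − ρ)μ  ⇒  X = (T̂ − (1 − ρ)μ) / ρ
X = (628.01776 − 0.133 × 484.72) / 0.867 = (628.01776 − 64.46776) / 0.867 = 563.55000 / 0.867 = 650.000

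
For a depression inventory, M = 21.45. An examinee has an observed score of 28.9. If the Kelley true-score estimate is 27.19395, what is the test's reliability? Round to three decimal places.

0.771

T̂ = ρX + (1 − ρ)μ  ⇒  T̂ − μ = ρ(X − μ)
ρ = (T̂ − μ)/(X − μ) = (27.19395 − 21.45) / (28.9 − 21.45) = 5.74395 / 7.45 = 0.77100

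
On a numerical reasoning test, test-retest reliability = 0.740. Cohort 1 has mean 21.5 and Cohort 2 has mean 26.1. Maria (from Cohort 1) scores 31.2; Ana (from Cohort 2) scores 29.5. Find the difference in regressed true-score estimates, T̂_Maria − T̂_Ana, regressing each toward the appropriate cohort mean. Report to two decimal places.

0.06

T̂_Maria = 0.740(31.2) + 0.260(21.5) = 28.6780
T̂_Ana = 0.740(29.5) + 0.260(26.1) = 28.6160
Difference = 28.6780 − 28.6160 = 0.0620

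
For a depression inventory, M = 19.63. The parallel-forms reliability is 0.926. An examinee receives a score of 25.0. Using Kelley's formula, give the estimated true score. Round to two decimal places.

24.60

Kelley's formula gives T̂ = 0.926·25.0 + 0.074·19.63 = 23.1500 + 1.45262 = 24.603.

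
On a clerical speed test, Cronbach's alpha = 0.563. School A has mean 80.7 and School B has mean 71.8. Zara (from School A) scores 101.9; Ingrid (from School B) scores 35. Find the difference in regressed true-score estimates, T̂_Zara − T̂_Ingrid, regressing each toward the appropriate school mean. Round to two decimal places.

41.55

T̂_Zara = 0.563(101.9) + 0.437(80.7) = 92.6356
T̂_Ingrid = 0.563(35) + 0.437(71.8) = 51.0816
Difference = 92.6356 − 51.0816 = 41.5540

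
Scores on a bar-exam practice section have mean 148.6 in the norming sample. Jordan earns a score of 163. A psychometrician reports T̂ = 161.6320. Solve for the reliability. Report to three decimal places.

0.905

T̂ = ρX + (1 − ρ)μ  ⇒  T̂ − μ = ρ(X − μ)
ρ = (T̂ − μ)/(X − μ) = (161.6320 − 148.6) / (163 − 148.6) = 13.0320 / 14.4 = 0.90500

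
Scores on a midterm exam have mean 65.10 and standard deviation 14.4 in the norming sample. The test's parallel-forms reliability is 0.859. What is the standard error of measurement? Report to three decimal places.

SEM = SD · √(1 − ρ) = 14.4 × √0.141 = 14.4 × 0.3755 = 5.4072

5.407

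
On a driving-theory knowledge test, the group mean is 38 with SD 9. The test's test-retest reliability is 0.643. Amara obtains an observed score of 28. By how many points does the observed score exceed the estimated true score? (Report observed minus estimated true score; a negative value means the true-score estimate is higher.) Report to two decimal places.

T̂ = ρX + (1 − ρ)μ
  = 0.643 × 28 + 0.357 × 38
  = 18.004 + 13.566
  = 31.5700
  ≈ 31.570
X − T̂ = 28 − 31.570 = -3.570 → -3.57

-3.57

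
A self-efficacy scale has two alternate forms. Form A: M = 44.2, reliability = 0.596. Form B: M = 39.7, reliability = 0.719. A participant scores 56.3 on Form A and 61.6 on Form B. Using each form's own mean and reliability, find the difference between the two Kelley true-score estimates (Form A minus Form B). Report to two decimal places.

T̂_A = 0.596(56.3) + 0.404(44.2) = 51.4116
T̂_B = 0.719(61.6) + 0.281(39.7) = 55.4461
T̂_A − T̂_B = -4.0345

-4.03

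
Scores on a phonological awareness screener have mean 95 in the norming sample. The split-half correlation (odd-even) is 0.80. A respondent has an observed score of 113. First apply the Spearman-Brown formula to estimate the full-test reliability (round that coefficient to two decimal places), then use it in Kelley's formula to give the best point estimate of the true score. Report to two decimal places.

Spearman-Brown: ρ = 2r/(1 + r) = 2(0.80)/(1 + 0.80) = 1.600/1.80 = 0.8889 → 0.89
T̂ = ρX + (1 − ρ)μ
  = 0.89 × 113 + 0.11 × 95
  = 100.57 + 10.45
  = 111.020
  ≈ 111.02

111.02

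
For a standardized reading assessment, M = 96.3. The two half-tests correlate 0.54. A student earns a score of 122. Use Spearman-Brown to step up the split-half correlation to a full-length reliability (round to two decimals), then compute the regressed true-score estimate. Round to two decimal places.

114.29

Spearman-Brown: ρ = 2r/(1 + r) = 2(0.54)/(1 + 0.54) = 1.080/1.54 = 0.7013 → 0.70
Regress the observed score toward the mean by the unreliability: T̂ = 0.70·122 + 0.30·96.3 = 85.40 + 28.890 = 114.290.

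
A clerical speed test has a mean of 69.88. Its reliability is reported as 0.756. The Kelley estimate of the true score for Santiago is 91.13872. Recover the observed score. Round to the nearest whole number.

T̂ = ρX + (1 − ρ)μ  ⇒  X = (T̂ − (1 − ρ)μ) / ρ
X = (91.13872 − 0.244 × 69.88) / 0.756 = (91.13872 − 17.05072) / 0.756 = 74.08800 / 0.756 = 98.00

98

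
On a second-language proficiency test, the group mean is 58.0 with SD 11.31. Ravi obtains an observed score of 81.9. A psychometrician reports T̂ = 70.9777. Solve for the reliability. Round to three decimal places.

0.543

T̂ = ρX + (1 − ρ)μ  ⇒  T̂ − μ = ρ(X − μ)
ρ = (T̂ − μ)/(X − μ) = (70.9777 − 58.0) / (81.9 − 58.0) = 12.9777 / 23.9 = 0.54300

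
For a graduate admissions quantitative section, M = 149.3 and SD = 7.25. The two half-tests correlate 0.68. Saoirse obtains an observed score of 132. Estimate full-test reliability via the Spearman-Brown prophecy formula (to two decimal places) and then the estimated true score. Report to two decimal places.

Spearman-Brown: ρ = 2r/(1 + r) = 2(0.68)/(1 + 0.68) = 1.360/1.68 = 0.8095 → 0.81
T̂ = 0.81(132) + 0.19(149.3) = 106.92 + 28.367 = 135.287 → 135.29

135.29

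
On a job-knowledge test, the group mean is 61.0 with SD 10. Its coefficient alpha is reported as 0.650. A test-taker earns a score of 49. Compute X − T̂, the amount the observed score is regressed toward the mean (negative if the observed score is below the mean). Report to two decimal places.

T̂ = ρX + (1 − ρ)μ
  = 0.650 × 49 + 0.350 × 61.0
  = 31.850 + 21.3500
  = 53.2000
  ≈ 53.200
X − T̂ = 49 − 53.200 = -4.200 → -4.20

-4.20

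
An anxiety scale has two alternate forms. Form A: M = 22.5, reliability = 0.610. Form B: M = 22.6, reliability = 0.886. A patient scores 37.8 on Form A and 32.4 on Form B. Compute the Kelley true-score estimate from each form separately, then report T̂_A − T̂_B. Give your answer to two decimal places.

0.55

T̂_A = 0.610(37.8) + 0.390(22.5) = 31.8330
T̂_B = 0.886(32.4) + 0.114(22.6) = 31.2828
T̂_A − T̂_B = 0.5502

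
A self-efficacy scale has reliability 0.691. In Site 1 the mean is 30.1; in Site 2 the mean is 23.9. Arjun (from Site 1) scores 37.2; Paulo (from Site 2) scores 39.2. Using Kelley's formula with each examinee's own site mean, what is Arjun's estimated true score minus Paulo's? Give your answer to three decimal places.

0.534

T̂_Arjun = 0.691(37.2) + 0.309(30.1) = 35.00610
T̂_Paulo = 0.691(39.2) + 0.309(23.9) = 34.47230
Difference = 35.00610 − 34.47230 = 0.53380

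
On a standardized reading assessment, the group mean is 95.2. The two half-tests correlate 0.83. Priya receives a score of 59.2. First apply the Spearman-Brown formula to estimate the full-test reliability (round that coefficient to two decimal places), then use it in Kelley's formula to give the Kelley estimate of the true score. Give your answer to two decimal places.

Spearman-Brown: ρ = 2r/(1 + r) = 2(0.83)/(1 + 0.83) = 1.660/1.83 = 0.9071 → 0.91
T̂ = ρX + (1 − ρ)μ
  = 0.91 × 59.2 + 0.09 × 95.2
  = 53.872 + 8.568
  = 62.440
  ≈ 62.44

62.44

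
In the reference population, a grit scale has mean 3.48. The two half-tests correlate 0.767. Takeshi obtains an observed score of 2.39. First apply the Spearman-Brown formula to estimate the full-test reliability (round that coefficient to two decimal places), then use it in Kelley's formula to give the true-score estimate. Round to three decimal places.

2.532

Spearman-Brown: ρ = 2r/(1 + r) = 2(0.767)/(1 + 0.767) = 1.5340/1.767 = 0.8681 → 0.87
T̂ = 0.87(2.39) + 0.13(3.48) = 2.0793 + 0.4524 = 2.5317 → 2.532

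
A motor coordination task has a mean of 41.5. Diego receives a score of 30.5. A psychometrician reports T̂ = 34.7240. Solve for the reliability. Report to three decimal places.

T̂ = ρX + (1 − ρ)μ  ⇒  T̂ − μ = ρ(X − μ)
ρ = (T̂ − μ)/(X − μ) = (34.7240 − 41.5) / (30.5 − 41.5) = -6.7760 / -11.0 = 0.61600

0.616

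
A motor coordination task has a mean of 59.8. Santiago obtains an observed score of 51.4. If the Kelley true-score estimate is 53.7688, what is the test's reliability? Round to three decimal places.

T̂ = ρX + (1 − ρ)μ  ⇒  T̂ − μ = ρ(X − μ)
ρ = (T̂ − μ)/(X − μ) = (53.7688 − 59.8) / (51.4 − 59.8) = -6.0312 / -8.4 = 0.71800

0.718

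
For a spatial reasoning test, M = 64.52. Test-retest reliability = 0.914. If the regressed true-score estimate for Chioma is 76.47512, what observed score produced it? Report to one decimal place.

77.6

T̂ = ρX + (1 − ρ)μ  ⇒  X = (T̂ − (1 − ρ)μ) / ρ
X = (76.47512 − 0.086 × 64.52) / 0.914 = (76.47512 − 5.54872) / 0.914 = 70.92640 / 0.914 = 77.600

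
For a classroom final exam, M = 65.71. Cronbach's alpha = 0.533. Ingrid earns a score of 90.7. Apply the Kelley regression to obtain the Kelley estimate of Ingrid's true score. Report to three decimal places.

79.030

T̂ = 0.533(90.7) + 0.467(65.71) = 48.3431 + 30.68657 = 79.0297 → 79.030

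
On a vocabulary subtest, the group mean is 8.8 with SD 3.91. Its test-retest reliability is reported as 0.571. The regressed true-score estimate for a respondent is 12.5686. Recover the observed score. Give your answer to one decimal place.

15.4

T̂ = ρX + (1 − ρ)μ  ⇒  X = (T̂ − (1 − ρ)μ) / ρ
X = (12.5686 − 0.429 × 8.8) / 0.571 = (12.5686 − 3.7752) / 0.571 = 8.7934 / 0.571 = 15.400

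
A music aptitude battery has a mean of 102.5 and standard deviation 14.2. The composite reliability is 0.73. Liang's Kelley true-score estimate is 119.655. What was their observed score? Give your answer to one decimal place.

T̂ = ρX + (1 − ρ)μ  ⇒  X = (T̂ − (1 − ρ)μ) / ρ
X = (119.655 − 0.27 × 102.5) / 0.73 = (119.655 − 27.675) / 0.73 = 91.980 / 0.73 = 126.000

126.0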